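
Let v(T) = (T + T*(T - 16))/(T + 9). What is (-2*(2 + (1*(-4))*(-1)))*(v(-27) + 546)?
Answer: -5796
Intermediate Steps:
v(T) = (T + T*(-16 + T))/(9 + T)
(-2*(2 + (1*(-4))*(-1)))*(v(-27) + 546) = (-2*(2 + (1*(-4))*(-1)))*(-27*(-15 - 27)/(9 - 27) + 546) = (-2*(2 - 4*(-1)))*(-27*(-42)/(-18) + 546) = (-2*(2 + 4))*(-27*(-1/18)*(-42) + 546) = (-2*6)*(-63 + 546) = -12*483 = -5796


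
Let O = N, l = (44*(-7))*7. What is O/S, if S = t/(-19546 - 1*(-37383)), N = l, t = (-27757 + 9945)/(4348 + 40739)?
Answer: 433472865441/4453 ≈ 9.7344e+7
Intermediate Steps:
t = -17812/45087 ≈ -0.39506
l = -2156 (l = -308*7 = -2156)
N = -2156
O = -2156
S = -17812/804216819 (S = -17812/(45087*(-19546 - 1*(-37383))) = -17812/(45087*(-19546 + 37383)) = -17812/45087/17837 = -17812/45087*1/17837 = -17812/804216819 ≈ -2.2148e-5)
O/S = -2156/(-17812/804216819) = -2156*(-804216819/17812) = 433472865441/4453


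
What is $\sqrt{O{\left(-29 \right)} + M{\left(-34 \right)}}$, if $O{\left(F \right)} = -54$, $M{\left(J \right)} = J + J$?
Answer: $i \sqrt{122} \approx 11.045 i$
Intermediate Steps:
$M{\left(J \right)} = 2 J$
$\sqrt{O{\left(-29 \right)} + M{\left(-34 \right)}} = \sqrt{-54 + 2 \left(-34\right)} = \sqrt{-54 - 68} = \sqrt{-122} = i \sqrt{122}$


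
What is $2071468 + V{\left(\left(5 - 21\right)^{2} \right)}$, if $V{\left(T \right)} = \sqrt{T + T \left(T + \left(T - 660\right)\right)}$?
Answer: $2071468 + 112 i \sqrt{3} \approx 2.0715 \cdot 10^{6} + 193.99 i$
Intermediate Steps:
$V{\left(T \right)} = \sqrt{T + T \left(-660 + 2 T\right)}$ ($V{\left(T \right)} = \sqrt{T + T \left(T + \left(T - 660\right)\right)} = \sqrt{T + T \left(T + \left(-660 + T\right)\right)} = \sqrt{T + T \left(-660 + 2 T\right)}$)
$2071468 + V{\left(\left(5 - 21\right)^{2} \right)} = 2071468 + \sqrt{\left(5 - 21\right)^{2} \left(-659 + 2 \left(5 - 21\right)^{2}\right)} = 2071468 + \sqrt{\left(-16\right)^{2} \left(-659 + 2 \left(-16\right)^{2}\right)} = 2071468 + \sqrt{256 \left(-659 + 2 \cdot 256\right)} = 2071468 + \sqrt{256 \left(-659 + 512\right)} = 2071468 + \sqrt{256 \left(-147\right)} = 2071468 + \sqrt{-37632} = 2071468 + 112 i \sqrt{3}$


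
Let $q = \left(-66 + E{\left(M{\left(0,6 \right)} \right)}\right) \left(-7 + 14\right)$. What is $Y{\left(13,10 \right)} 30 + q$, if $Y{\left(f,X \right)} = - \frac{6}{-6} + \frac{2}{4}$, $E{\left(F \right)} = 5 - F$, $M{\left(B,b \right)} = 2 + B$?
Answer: $-396$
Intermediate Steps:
$Y{\left(f,X \right)} = \frac{3}{2}$ ($Y{\left(f,X \right)} = \left(-6\right) \left(- \frac{1}{6}\right) + 2 \cdot \frac{1}{4} = 1 + \frac{1}{2} = \frac{3}{2}$)
$q = -441$ ($q = \left(-66 + \left(5 - \left(2 + 0\right)\right)\right) \left(-7 + 14\right) = \left(-66 + \left(5 - 2\right)\right) 7 = \left(-66 + 3\right) 7 = \left(-63\right) 7 = -441$)
$Y{\left(13,10 \right)} 30 + q = \frac{3}{2} \cdot 30 - 441 = 45 - 441 = -396$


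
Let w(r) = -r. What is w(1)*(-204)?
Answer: 204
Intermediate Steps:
w(1)*(-204) = -1*1*(-204) = -1*(-204) = 204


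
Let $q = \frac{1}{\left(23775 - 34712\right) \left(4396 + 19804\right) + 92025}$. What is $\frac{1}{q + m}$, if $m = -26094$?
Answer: $- \frac{264583375}{6904038587251} \approx -3.8323 \cdot 10^{-5}$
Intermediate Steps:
$q = - \frac{1}{264583375}$ ($q = \frac{1}{\left(-10937\right) 24200 + 92025} = \frac{1}{-264675400 + 92025} = \frac{1}{-264583375} = - \frac{1}{264583375} \approx -3.7795 \cdot 10^{-9}$)
$\frac{1}{q + m} = \frac{1}{- \frac{1}{264583375} - 26094} = \frac{1}{- \frac{6904038587251}{264583375}} = - \frac{264583375}{6904038587251}$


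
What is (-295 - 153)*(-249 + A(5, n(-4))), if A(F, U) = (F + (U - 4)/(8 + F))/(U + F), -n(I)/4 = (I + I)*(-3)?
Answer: 18850048/169 ≈ 1.1154e+5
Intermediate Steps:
n(I) = 24*I (n(I) = -4*(I + I)*(-3) = -4*2*I*(-3) = -(-24)*I = 24*I)
A(F, U) = (F + (-4 + U)/(8 + F))/(F + U)
(-295 - 153)*(-249 + A(5, n(-4))) = (-295 - 153)*(-249 + (-4 + 24*(-4) + 5**2 + 8*5)/(5**2 + 8*5 + 8*(24*(-4)) + 5*(24*(-4)))) = -448*(-249 + (-4 - 96 + 25 + 40)/(25 + 40 + 8*(-96) + 5*(-96))) = -448*(-249 - 35/(25 + 40 - 768 - 480)) = -448*(-249 - 35/(-1183)) = -448*(-249 - 1/1183*(-35)) = -448*(-249 + 5/169) = -448*(-42076/169) = 18850048/169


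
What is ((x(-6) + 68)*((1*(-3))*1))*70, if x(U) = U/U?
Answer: -14490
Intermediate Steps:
x(U) = 1
((x(-6) + 68)*((1*(-3))*1))*70 = ((1 + 68)*((1*(-3))*1))*70 = (69*(-3*1))*70 = (69*(-3))*70 = -207*70 = -14490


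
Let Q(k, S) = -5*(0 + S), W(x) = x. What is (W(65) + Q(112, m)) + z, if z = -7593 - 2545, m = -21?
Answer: -9968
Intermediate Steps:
Q(k, S) = -5*S
z = -10138
(W(65) + Q(112, m)) + z = (65 - 5*(-21)) - 10138 = (65 + 105) - 10138 = 170 - 10138 = -9968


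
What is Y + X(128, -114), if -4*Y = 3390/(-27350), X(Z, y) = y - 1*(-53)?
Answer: -667001/10940 ≈ -60.969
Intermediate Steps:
X(Z, y) = 53 + y (X(Z, y) = y + 53 = 53 + y)
Y = 339/10940 (Y = -1695/(2*(-27350)) = -1695*(-1)/(2*27350) = -1/4*(-339/2735) = 339/10940 ≈ 0.030987)
Y + X(128, -114) = 339/10940 + (53 - 114) = 339/10940 - 61 = -667001/10940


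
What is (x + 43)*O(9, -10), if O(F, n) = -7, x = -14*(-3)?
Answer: -595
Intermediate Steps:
x = 42
(x + 43)*O(9, -10) = (42 + 43)*(-7) = 85*(-7) = -595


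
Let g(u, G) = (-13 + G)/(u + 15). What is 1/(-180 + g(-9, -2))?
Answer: -2/365 ≈ -0.0054795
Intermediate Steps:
g(u, G) = (-13 + G)/(15 + u)
1/(-180 + g(-9, -2)) = 1/(-180 + (-13 - 2)/(15 - 9)) = 1/(-180 - 15/6) = 1/(-180 + (1/6)*(-15)) = 1/(-180 - 5/2) = 1/(-365/2) = -2/365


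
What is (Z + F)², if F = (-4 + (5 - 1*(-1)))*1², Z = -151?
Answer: 22201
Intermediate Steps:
F = 2 (F = (-4 + (5 + 1))*1 = (-4 + 6)*1 = 2*1 = 2)
(Z + F)² = (-151 + 2)² = (-149)² = 22201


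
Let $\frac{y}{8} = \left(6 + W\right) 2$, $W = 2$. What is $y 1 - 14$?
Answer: $114$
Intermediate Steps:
$y = 128$ ($y = 8 \left(6 + 2\right) 2 = 8 \cdot 8 \cdot 2 = 8 \cdot 16 = 128$)
$y 1 - 14 = 128 \cdot 1 - 14 = 128 - 14 = 114$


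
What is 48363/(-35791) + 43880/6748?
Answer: 44434127/8625631 ≈ 5.1514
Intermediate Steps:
48363/(-35791) + 43880/6748 = 48363*(-1/35791) + 43880*(1/6748) = -6909/5113 + 10970/1687 = 44434127/8625631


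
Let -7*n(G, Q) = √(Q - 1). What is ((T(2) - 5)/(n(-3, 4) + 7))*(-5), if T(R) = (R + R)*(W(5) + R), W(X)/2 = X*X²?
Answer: -1720145/2398 - 35105*√3/2398 ≈ -742.68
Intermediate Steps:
n(G, Q) = -√(-1 + Q)/7 (n(G, Q) = -√(Q - 1)/7 = -√(-1 + Q)/7)
W(X) = 2*X³ (W(X) = 2*(X*X²) = 2*X³)
T(R) = 2*R*(250 + R) (T(R) = (R + R)*(2*5³ + R) = (2*R)*(2*125 + R) = (2*R)*(250 + R) = 2*R*(250 + R))
((T(2) - 5)/(n(-3, 4) + 7))*(-5) = ((2*2*(250 + 2) - 5)/(-√(-1 + 4)/7 + 7))*(-5) = ((2*2*252 - 5)/(-√3/7 + 7))*(-5) = ((1008 - 5)/(7 - √3/7))*(-5) = (1003/(7 - √3/7))*(-5) = -5015/(7 - √3/7)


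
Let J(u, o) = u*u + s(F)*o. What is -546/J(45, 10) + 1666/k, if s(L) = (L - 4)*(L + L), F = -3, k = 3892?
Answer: 46389/226570 ≈ 0.20474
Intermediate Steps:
s(L) = 2*L*(-4 + L) (s(L) = (-4 + L)*(2*L) = 2*L*(-4 + L))
J(u, o) = u² + 42*o (J(u, o) = u*u + (2*(-3)*(-4 - 3))*o = u² + (2*(-3)*(-7))*o = u² + 42*o)
-546/J(45, 10) + 1666/k = -546/(45² + 42*10) + 1666/3892 = -546/(2025 + 420) + 1666*(1/3892) = -546/2445 + 119/278 = -546*1/2445 + 119/278 = -182/815 + 119/278 = 46389/226570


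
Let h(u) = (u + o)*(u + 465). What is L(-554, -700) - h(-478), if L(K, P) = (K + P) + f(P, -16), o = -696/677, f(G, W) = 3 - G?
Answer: -4588953/677 ≈ -6778.4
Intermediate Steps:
o = -696/677 (o = -696*1/677 = -696/677 ≈ -1.0281)
L(K, P) = 3 + K (L(K, P) = (K + P) + (3 - P) = 3 + K)
h(u) = (465 + u)*(-696/677 + u) (h(u) = (u - 696/677)*(u + 465) = (-696/677 + u)*(465 + u) = (465 + u)*(-696/677 + u))
L(-554, -700) - h(-478) = (3 - 554) - (-323640/677 + (-478)² + (314109/677)*(-478)) = -551 - (-323640/677 + 228484 - 150144102/677) = -551 - 1*4215926/677 = -551 - 4215926/677 = -4588953/677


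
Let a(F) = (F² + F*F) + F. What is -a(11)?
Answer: -253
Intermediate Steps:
a(F) = F + 2*F² (a(F) = (F² + F²) + F = 2*F² + F = F + 2*F²)
-a(11) = -11*(1 + 2*11) = -11*(1 + 22) = -11*23 = -1*253 = -253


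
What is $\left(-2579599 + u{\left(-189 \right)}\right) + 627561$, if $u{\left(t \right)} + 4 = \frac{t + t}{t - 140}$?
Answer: $- \frac{91745920}{47} \approx -1.952 \cdot 10^{6}$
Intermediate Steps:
$u{\left(t \right)} = -4 + \frac{2 t}{-140 + t}$ ($u{\left(t \right)} = -4 + \frac{t + t}{t - 140} = -4 + \frac{2 t}{-140 + t}$)
$\left(-2579599 + u{\left(-189 \right)}\right) + 627561 = \left(-2579599 + \frac{2 \left(280 - -189\right)}{-140 - 189}\right) + 627561 = \left(-2579599 + \frac{2 \left(280 + 189\right)}{-329}\right) + 627561 = \left(-2579599 + 2 \left(- \frac{1}{329}\right) 469\right) + 627561 = \left(-2579599 - \frac{134}{47}\right) + 627561 = - \frac{121241287}{47} + 627561 = - \frac{91745920}{47}$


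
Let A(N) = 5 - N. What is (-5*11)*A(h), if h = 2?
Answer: -165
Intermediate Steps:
(-5*11)*A(h) = (-5*11)*(5 - 1*2) = -55*(5 - 2) = -55*3 = -165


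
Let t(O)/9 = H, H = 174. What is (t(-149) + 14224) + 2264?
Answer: 18054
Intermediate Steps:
t(O) = 1566 (t(O) = 9*174 = 1566)
(t(-149) + 14224) + 2264 = (1566 + 14224) + 2264 = 15790 + 2264 = 18054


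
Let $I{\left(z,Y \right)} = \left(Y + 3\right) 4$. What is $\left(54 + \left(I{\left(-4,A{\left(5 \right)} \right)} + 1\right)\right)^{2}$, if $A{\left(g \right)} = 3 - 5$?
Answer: $3481$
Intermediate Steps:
$A{\left(g \right)} = -2$
$I{\left(z,Y \right)} = 12 + 4 Y$ ($I{\left(z,Y \right)} = \left(3 + Y\right) 4 = 12 + 4 Y$)
$\left(54 + \left(I{\left(-4,A{\left(5 \right)} \right)} + 1\right)\right)^{2} = \left(54 + \left(\left(12 + 4 \left(-2\right)\right) + 1\right)\right)^{2} = \left(54 + \left(\left(12 - 8\right) + 1\right)\right)^{2} = \left(54 + \left(4 + 1\right)\right)^{2} = \left(54 + 5\right)^{2} = 59^{2} = 3481$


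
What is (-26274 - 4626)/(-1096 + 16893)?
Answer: -30900/15797 ≈ -1.9561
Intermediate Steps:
(-26274 - 4626)/(-1096 + 16893) = -30900/15797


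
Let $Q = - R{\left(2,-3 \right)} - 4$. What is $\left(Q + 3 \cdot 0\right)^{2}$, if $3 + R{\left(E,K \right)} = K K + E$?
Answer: $144$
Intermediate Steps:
$R{\left(E,K \right)} = -3 + E + K^{2}$ ($R{\left(E,K \right)} = -3 + \left(K K + E\right) = -3 + \left(K^{2} + E\right) = -3 + \left(E + K^{2}\right) = -3 + E + K^{2}$)
$Q = -12$ ($Q = - (-3 + 2 + \left(-3\right)^{2}) - 4 = - (-3 + 2 + 9) - 4 = \left(-1\right) 8 - 4 = -8 - 4 = -12$)
$\left(Q + 3 \cdot 0\right)^{2} = \left(-12 + 3 \cdot 0\right)^{2} = \left(-12 + 0\right)^{2} = \left(-12\right)^{2} = 144$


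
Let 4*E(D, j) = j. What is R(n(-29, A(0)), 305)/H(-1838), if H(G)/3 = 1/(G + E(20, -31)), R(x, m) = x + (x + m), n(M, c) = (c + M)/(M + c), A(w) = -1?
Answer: -755527/4 ≈ -1.8888e+5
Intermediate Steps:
E(D, j) = j/4
n(M, c) = 1 (n(M, c) = (M + c)/(M + c) = 1)
R(x, m) = m + 2*x (R(x, m) = x + (m + x) = m + 2*x)
H(G) = 3/(-31/4 + G) (H(G) = 3/(G + (¼)*(-31)) = 3/(G - 31/4) = 3/(-31/4 + G))
R(n(-29, A(0)), 305)/H(-1838) = (305 + 2*1)/((12/(-31 + 4*(-1838)))) = (305 + 2)/((12/(-31 - 7352))) = 307/((12/(-7383))) = 307/((12*(-1/7383))) = 307/(-4/2461) = 307*(-2461/4) = -755527/4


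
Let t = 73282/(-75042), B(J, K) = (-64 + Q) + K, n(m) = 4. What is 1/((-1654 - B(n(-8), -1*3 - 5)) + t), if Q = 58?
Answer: -3411/5597371 ≈ -0.00060939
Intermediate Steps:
B(J, K) = -6 + K (B(J, K) = (-64 + 58) + K = -6 + K)
t = -3331/3411 (t = 73282*(-1/75042) = -3331/3411 ≈ -0.97655)
1/((-1654 - B(n(-8), -1*3 - 5)) + t) = 1/((-1654 - (-6 + (-1*3 - 5))) - 3331/3411) = 1/((-1654 - (-6 + (-3 - 5))) - 3331/3411) = 1/((-1654 - (-6 - 8)) - 3331/3411) = 1/((-1654 - 1*(-14)) - 3331/3411) = 1/((-1654 + 14) - 3331/3411) = 1/(-1640 - 3331/3411) = 1/(-5597371/3411) = -3411/5597371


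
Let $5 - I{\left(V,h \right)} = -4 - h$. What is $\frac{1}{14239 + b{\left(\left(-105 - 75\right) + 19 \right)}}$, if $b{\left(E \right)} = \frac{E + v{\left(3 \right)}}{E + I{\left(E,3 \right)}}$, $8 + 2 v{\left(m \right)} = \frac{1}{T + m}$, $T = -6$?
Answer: $\frac{894}{12730657} \approx 7.0224 \cdot 10^{-5}$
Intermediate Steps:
$I{\left(V,h \right)} = 9 + h$ ($I{\left(V,h \right)} = 5 - \left(-4 - h\right) = 5 + \left(4 + h\right) = 9 + h$)
$v{\left(m \right)} = -4 + \frac{1}{2 \left(-6 + m\right)}$
$b{\left(E \right)} = \frac{- \frac{25}{6} + E}{12 + E}$ ($b{\left(E \right)} = \frac{E + \frac{49 - 24}{2 \left(-6 + 3\right)}}{E + \left(9 + 3\right)} = \frac{E + \frac{49 - 24}{2 \left(-3\right)}}{E + 12} = \frac{E + \frac{1}{2} \left(- \frac{1}{3}\right) 25}{12 + E} = \frac{E - \frac{25}{6}}{12 + E} = \frac{- \frac{25}{6} + E}{12 + E}$)
$\frac{1}{14239 + b{\left(\left(-105 - 75\right) + 19 \right)}} = \frac{1}{14239 + \frac{- \frac{25}{6} + \left(\left(-105 - 75\right) + 19\right)}{12 + \left(\left(-105 - 75\right) + 19\right)}} = \frac{1}{14239 + \frac{- \frac{25}{6} + \left(-180 + 19\right)}{12 + \left(-180 + 19\right)}} = \frac{1}{14239 + \frac{- \frac{25}{6} - 161}{12 - 161}} = \frac{1}{14239 + \frac{1}{-149} \left(- \frac{991}{6}\right)} = \frac{1}{14239 - - \frac{991}{894}} = \frac{1}{14239 + \frac{991}{894}} = \frac{1}{\frac{12730657}{894}} = \frac{894}{12730657}$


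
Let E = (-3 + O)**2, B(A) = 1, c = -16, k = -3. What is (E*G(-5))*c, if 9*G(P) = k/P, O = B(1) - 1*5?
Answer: -784/15 ≈ -52.267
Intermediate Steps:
O = -4 (O = 1 - 1*5 = 1 - 5 = -4)
G(P) = -1/(3*P) (G(P) = (-3/P)/9 = -1/(3*P))
E = 49 (E = (-3 - 4)**2 = (-7)**2 = 49)
(E*G(-5))*c = (49*(-1/3/(-5)))*(-16) = (49*(-1/3*(-1/5)))*(-16) = (49*(1/15))*(-16) = (49/15)*(-16) = -784/15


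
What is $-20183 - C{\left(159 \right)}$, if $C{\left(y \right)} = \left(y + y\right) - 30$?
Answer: $-20471$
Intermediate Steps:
$C{\left(y \right)} = -30 + 2 y$ ($C{\left(y \right)} = 2 y - 30 = -30 + 2 y$)
$-20183 - C{\left(159 \right)} = -20183 - \left(-30 + 2 \cdot 159\right) = -20183 - \left(-30 + 318\right) = -20183 - 288 = -20471$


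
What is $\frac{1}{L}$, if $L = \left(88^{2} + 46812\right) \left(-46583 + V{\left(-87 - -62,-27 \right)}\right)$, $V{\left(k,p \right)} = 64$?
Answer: $- \frac{1}{2537890564} \approx -3.9403 \cdot 10^{-10}$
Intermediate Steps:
$L = -2537890564$ ($L = \left(88^{2} + 46812\right) \left(-46583 + 64\right) = \left(7744 + 46812\right) \left(-46519\right) = 54556 \left(-46519\right) = -2537890564$)
$\frac{1}{L} = \frac{1}{-2537890564} = - \frac{1}{2537890564}$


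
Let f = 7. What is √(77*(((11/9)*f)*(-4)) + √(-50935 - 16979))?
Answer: √(-23716 + 189*I*√154)/3 ≈ 2.5353 + 51.396*I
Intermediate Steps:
√(77*(((11/9)*f)*(-4)) + √(-50935 - 16979)) = √(77*(((11/9)*7)*(-4)) + √(-50935 - 16979)) = √(77*(((11*(⅑))*7)*(-4)) + √(-67914)) = √(77*(((11/9)*7)*(-4)) + 21*I*√154) = √(77*((77/9)*(-4)) + 21*I*√154) = √(77*(-308/9) + 21*I*√154) = √(-23716/9 + 21*I*√154)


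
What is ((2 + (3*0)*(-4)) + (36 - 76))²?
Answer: 1444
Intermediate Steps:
((2 + (3*0)*(-4)) + (36 - 76))² = ((2 + 0*(-4)) - 40)² = ((2 + 0) - 40)² = (2 - 40)² = (-38)² = 1444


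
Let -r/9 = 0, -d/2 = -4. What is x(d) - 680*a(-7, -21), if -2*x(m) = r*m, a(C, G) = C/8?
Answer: 595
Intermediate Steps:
d = 8 (d = -2*(-4) = 8)
r = 0 (r = -9*0 = 0)
a(C, G) = C/8 (a(C, G) = C*(1/8) = C/8)
x(m) = 0 (x(m) = -0*m = -1/2*0 = 0)
x(d) - 680*a(-7, -21) = 0 - 85*(-7) = 0 - 680*(-7/8) = 0 + 595 = 595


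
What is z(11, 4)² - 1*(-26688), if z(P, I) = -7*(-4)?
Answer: 27472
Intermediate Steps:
z(P, I) = 28
z(11, 4)² - 1*(-26688) = 28² - 1*(-26688) = 784 + 26688 = 27472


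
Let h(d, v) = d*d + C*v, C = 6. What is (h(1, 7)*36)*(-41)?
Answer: -63468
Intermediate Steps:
h(d, v) = d² + 6*v (h(d, v) = d*d + 6*v = d² + 6*v)
(h(1, 7)*36)*(-41) = ((1² + 6*7)*36)*(-41) = ((1 + 42)*36)*(-41) = (43*36)*(-41) = 1548*(-41) = -63468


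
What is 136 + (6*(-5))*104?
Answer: -2984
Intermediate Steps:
136 + (6*(-5))*104 = 136 - 30*104 = 136 - 3120 = -2984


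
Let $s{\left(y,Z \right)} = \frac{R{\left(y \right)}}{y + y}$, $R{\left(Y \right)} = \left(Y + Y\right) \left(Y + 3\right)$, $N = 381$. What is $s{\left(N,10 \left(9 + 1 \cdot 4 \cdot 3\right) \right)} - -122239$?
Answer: $122623$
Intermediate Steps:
$R{\left(Y \right)} = 2 Y \left(3 + Y\right)$
$s{\left(y,Z \right)} = 3 + y$ ($s{\left(y,Z \right)} = \frac{2 y \left(3 + y\right)}{y + y} = \frac{2 y \left(3 + y\right)}{2 y} = 2 y \left(3 + y\right) \frac{1}{2 y} = 3 + y$)
$s{\left(N,10 \left(9 + 1 \cdot 4 \cdot 3\right) \right)} - -122239 = \left(3 + 381\right) - -122239 = 384 + 122239 = 122623$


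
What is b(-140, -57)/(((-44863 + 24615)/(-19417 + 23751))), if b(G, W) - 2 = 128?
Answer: -140855/5062 ≈ -27.826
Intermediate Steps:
b(G, W) = 130 (b(G, W) = 2 + 128 = 130)
b(-140, -57)/(((-44863 + 24615)/(-19417 + 23751))) = 130/(((-44863 + 24615)/(-19417 + 23751))) = 130/((-20248/4334)) = 130/((-20248*1/4334)) = 130/(-10124/2167) = 130*(-2167/10124) = -140855/5062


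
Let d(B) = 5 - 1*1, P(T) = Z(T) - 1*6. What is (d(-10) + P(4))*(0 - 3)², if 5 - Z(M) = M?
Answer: -9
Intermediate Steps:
Z(M) = 5 - M
P(T) = -1 - T (P(T) = (5 - T) - 1*6 = (5 - T) - 6 = -1 - T)
d(B) = 4 (d(B) = 5 - 1 = 4)
(d(-10) + P(4))*(0 - 3)² = (4 + (-1 - 1*4))*(0 - 3)² = (4 + (-1 - 4))*(-3)² = (4 - 5)*9 = -1*9 = -9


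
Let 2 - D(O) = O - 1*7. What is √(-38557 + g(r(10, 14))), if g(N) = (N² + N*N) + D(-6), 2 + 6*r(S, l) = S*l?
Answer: 2*I*√9371 ≈ 193.61*I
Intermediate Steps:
D(O) = 9 - O (D(O) = 2 - (O - 1*7) = 2 - (O - 7) = 2 - (-7 + O) = 2 + (7 - O) = 9 - O)
r(S, l) = -⅓ + S*l/6 (r(S, l) = -⅓ + (S*l)/6 = -⅓ + S*l/6)
g(N) = 15 + 2*N² (g(N) = (N² + N*N) + (9 - 1*(-6)) = (N² + N²) + (9 + 6) = 2*N² + 15 = 15 + 2*N²)
√(-38557 + g(r(10, 14))) = √(-38557 + (15 + 2*(-⅓ + (⅙)*10*14)²)) = √(-38557 + (15 + 2*(-⅓ + 70/3)²)) = √(-38557 + (15 + 2*23²)) = √(-38557 + (15 + 2*529)) = √(-38557 + (15 + 1058)) = √(-38557 + 1073) = √(-37484) = 2*I*√9371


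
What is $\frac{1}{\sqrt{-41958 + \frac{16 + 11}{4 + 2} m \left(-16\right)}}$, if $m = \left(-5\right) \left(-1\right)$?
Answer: $- \frac{i \sqrt{4702}}{14106} \approx - 0.0048611 i$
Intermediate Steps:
$m = 5$
$\frac{1}{\sqrt{-41958 + \frac{16 + 11}{4 + 2} m \left(-16\right)}} = \frac{1}{\sqrt{-41958 + \frac{16 + 11}{4 + 2} \cdot 5 \left(-16\right)}} = \frac{1}{\sqrt{-41958 + \frac{27}{6} \cdot 5 \left(-16\right)}} = \frac{1}{\sqrt{-41958 + 27 \cdot \frac{1}{6} \cdot 5 \left(-16\right)}} = \frac{1}{\sqrt{-41958 + \frac{9}{2} \cdot 5 \left(-16\right)}} = \frac{1}{\sqrt{-41958 + \frac{45}{2} \left(-16\right)}} = \frac{1}{\sqrt{-41958 - 360}} = \frac{1}{\sqrt{-42318}} = \frac{1}{3 i \sqrt{4702}} = - \frac{i \sqrt{4702}}{14106}$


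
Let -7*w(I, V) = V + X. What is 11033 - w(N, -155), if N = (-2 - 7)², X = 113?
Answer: 11027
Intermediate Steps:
N = 81 (N = (-9)² = 81)
w(I, V) = -113/7 - V/7 (w(I, V) = -(V + 113)/7 = -(113 + V)/7 = -113/7 - V/7)
11033 - w(N, -155) = 11033 - (-113/7 - ⅐*(-155)) = 11033 - (-113/7 + 155/7) = 11033 - 1*6 = 11033 - 6 = 11027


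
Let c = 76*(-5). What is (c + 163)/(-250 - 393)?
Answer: 217/643 ≈ 0.33748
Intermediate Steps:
c = -380
(c + 163)/(-250 - 393) = (-380 + 163)/(-250 - 393) = -217/(-643) = -217*(-1/643) = 217/643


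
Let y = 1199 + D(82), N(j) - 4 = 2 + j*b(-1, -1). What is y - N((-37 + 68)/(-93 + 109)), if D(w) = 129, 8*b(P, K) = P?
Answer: 169247/128 ≈ 1322.2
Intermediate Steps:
b(P, K) = P/8
N(j) = 6 - j/8 (N(j) = 4 + (2 + j*((⅛)*(-1))) = 4 + (2 + j*(-⅛)) = 4 + (2 - j/8) = 6 - j/8)
y = 1328 (y = 1199 + 129 = 1328)
y - N((-37 + 68)/(-93 + 109)) = 1328 - (6 - (-37 + 68)/(8*(-93 + 109))) = 1328 - (6 - 31/(8*16)) = 1328 - (6 - ⅛*31/16) = 1328 - (6 - 31/128) = 1328 - 1*737/128 = 1328 - 737/128 = 169247/128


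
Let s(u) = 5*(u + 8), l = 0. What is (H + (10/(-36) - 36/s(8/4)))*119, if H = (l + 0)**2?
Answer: -53431/450 ≈ -118.74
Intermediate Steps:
s(u) = 40 + 5*u (s(u) = 5*(8 + u) = 40 + 5*u)
H = 0 (H = (0 + 0)**2 = 0**2 = 0)
(H + (10/(-36) - 36/s(8/4)))*119 = (0 + (10/(-36) - 36/(40 + 5*(8/4))))*119 = (0 + (10*(-1/36) - 36/(40 + 5*(8*(1/4)))))*119 = (0 + (-5/18 - 36/(40 + 5*2)))*119 = (0 + (-5/18 - 36/(40 + 10)))*119 = (0 + (-5/18 - 36/50))*119 = (0 + (-5/18 - 36*1/50))*119 = (0 + (-5/18 - 18/25))*119 = (0 - 449/450)*119 = -449/450*119 = -53431/450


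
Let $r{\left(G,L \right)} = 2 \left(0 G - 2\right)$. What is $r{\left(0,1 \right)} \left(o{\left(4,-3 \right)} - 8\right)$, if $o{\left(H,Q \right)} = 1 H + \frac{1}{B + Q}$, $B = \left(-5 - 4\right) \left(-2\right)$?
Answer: $\frac{236}{15} \approx 15.733$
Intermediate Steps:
$B = 18$ ($B = \left(-9\right) \left(-2\right) = 18$)
$r{\left(G,L \right)} = -4$ ($r{\left(G,L \right)} = 2 \left(0 - 2\right) = 2 \left(-2\right) = -4$)
$o{\left(H,Q \right)} = H + \frac{1}{18 + Q}$ ($o{\left(H,Q \right)} = 1 H + \frac{1}{18 + Q} = H + \frac{1}{18 + Q}$)
$r{\left(0,1 \right)} \left(o{\left(4,-3 \right)} - 8\right) = - 4 \left(\frac{1 + 18 \cdot 4 + 4 \left(-3\right)}{18 - 3} - 8\right) = - 4 \left(\frac{1 + 72 - 12}{15} - 8\right) = - 4 \left(\frac{1}{15} \cdot 61 - 8\right) = - 4 \left(\frac{61}{15} - 8\right) = \left(-4\right) \left(- \frac{59}{15}\right) = \frac{236}{15}$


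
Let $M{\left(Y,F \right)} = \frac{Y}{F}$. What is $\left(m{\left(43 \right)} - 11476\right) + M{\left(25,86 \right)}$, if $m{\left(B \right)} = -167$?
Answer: $- \frac{1001273}{86} \approx -11643.0$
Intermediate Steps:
$\left(m{\left(43 \right)} - 11476\right) + M{\left(25,86 \right)} = \left(-167 - 11476\right) + \frac{25}{86} = -11643 + 25 \cdot \frac{1}{86} = -11643 + \frac{25}{86} = - \frac{1001273}{86}$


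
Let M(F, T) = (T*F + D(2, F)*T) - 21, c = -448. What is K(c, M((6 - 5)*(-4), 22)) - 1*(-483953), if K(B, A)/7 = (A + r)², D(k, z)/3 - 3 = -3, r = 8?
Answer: 555360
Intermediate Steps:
D(k, z) = 0 (D(k, z) = 9 + 3*(-3) = 9 - 9 = 0)
M(F, T) = -21 + F*T (M(F, T) = (T*F + 0*T) - 21 = (F*T + 0) - 21 = F*T - 21 = -21 + F*T)
K(B, A) = 7*(8 + A)² (K(B, A) = 7*(A + 8)² = 7*(8 + A)²)
K(c, M((6 - 5)*(-4), 22)) - 1*(-483953) = 7*(8 + (-21 + ((6 - 5)*(-4))*22))² - 1*(-483953) = 7*(8 + (-21 + (1*(-4))*22))² + 483953 = 7*(8 + (-21 - 4*22))² + 483953 = 7*(8 + (-21 - 88))² + 483953 = 7*(8 - 109)² + 483953 = 7*(-101)² + 483953 = 7*10201 + 483953 = 71407 + 483953 = 555360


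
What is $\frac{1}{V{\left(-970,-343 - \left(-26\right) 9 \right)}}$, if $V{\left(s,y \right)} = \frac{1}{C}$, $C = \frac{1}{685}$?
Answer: $\frac{1}{685} \approx 0.0014599$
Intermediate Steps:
$C = \frac{1}{685} \approx 0.0014599$
$V{\left(s,y \right)} = 685$ ($V{\left(s,y \right)} = \frac{1}{\frac{1}{685}} = 685$)
$\frac{1}{V{\left(-970,-343 - \left(-26\right) 9 \right)}} = \frac{1}{685}$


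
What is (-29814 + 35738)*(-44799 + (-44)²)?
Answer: -253920412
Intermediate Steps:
(-29814 + 35738)*(-44799 + (-44)²) = 5924*(-44799 + 1936) = 5924*(-42863) = -253920412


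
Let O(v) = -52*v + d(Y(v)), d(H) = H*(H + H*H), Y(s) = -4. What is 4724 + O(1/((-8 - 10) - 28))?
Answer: 107574/23 ≈ 4677.1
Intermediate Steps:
d(H) = H*(H + H²)
O(v) = -48 - 52*v (O(v) = -52*v + (-4)²*(1 - 4) = -52*v + 16*(-3) = -52*v - 48 = -48 - 52*v)
4724 + O(1/((-8 - 10) - 28)) = 4724 + (-48 - 52/((-8 - 10) - 28)) = 4724 + (-48 - 52/(-18 - 28)) = 4724 + (-48 - 52/(-46)) = 4724 + (-48 - 52*(-1/46)) = 4724 + (-48 + 26/23) = 4724 - 1078/23 = 107574/23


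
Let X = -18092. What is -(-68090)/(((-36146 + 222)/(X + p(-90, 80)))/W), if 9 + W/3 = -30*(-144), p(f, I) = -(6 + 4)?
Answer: 569313052605/1283 ≈ 4.4374e+8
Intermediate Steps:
p(f, I) = -10 (p(f, I) = -1*10 = -10)
W = 12933 (W = -27 + 3*(-30*(-144)) = -27 + 3*4320 = -27 + 12960 = 12933)
-(-68090)/(((-36146 + 222)/(X + p(-90, 80)))/W) = -(-68090)/(((-36146 + 222)/(-18092 - 10))/12933) = -(-68090)/(-35924/(-18102)*(1/12933)) = -(-68090)/(-35924*(-1/18102)*(1/12933)) = -(-68090)/((2566/1293)*(1/12933)) = -(-68090)/2566/16722369 = -(-68090)*16722369/2566 = -1*(-569313052605/1283) = 569313052605/1283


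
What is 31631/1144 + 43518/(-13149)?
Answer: 122043809/5014152 ≈ 24.340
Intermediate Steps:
31631/1144 + 43518/(-13149) = 31631*(1/1144) + 43518*(-1/13149) = 31631/1144 - 14506/4383 = 122043809/5014152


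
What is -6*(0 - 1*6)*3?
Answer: 108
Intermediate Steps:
-6*(0 - 1*6)*3 = -6*(0 - 6)*3 = -(-36)*3 = -6*(-18) = 108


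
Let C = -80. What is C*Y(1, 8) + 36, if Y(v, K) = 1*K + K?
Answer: -1244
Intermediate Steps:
Y(v, K) = 2*K (Y(v, K) = K + K = 2*K)
C*Y(1, 8) + 36 = -160*8 + 36 = -80*16 + 36 = -1280 + 36 = -1244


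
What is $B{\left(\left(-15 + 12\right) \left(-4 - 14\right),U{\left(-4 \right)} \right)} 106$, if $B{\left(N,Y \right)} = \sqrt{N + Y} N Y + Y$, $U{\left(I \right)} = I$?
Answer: $-424 - 114480 \sqrt{2} \approx -1.6232 \cdot 10^{5}$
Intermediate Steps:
$B{\left(N,Y \right)} = Y + N Y \sqrt{N + Y}$ ($B{\left(N,Y \right)} = N \sqrt{N + Y} Y + Y = N Y \sqrt{N + Y} + Y = Y + N Y \sqrt{N + Y}$)
$B{\left(\left(-15 + 12\right) \left(-4 - 14\right),U{\left(-4 \right)} \right)} 106 = - 4 \left(1 + \left(-15 + 12\right) \left(-4 - 14\right) \sqrt{\left(-15 + 12\right) \left(-4 - 14\right) - 4}\right) 106 = - 4 \left(1 + \left(-3\right) \left(-18\right) \sqrt{\left(-3\right) \left(-18\right) - 4}\right) 106 = - 4 \left(1 + 54 \sqrt{54 - 4}\right) 106 = - 4 \left(1 + 54 \sqrt{50}\right) 106 = - 4 \left(1 + 54 \cdot 5 \sqrt{2}\right) 106 = - 4 \left(1 + 270 \sqrt{2}\right) 106 = \left(-4 - 1080 \sqrt{2}\right) 106 = -424 - 114480 \sqrt{2}$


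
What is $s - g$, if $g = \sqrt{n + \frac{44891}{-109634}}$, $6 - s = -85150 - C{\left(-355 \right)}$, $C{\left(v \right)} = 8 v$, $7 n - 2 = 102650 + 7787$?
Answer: $82316 - \frac{\sqrt{3869969955182}}{15662} \approx 82190.0$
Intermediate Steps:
$n = 15777$ ($n = \frac{2}{7} + \frac{102650 + 7787}{7} = \frac{2}{7} + \frac{1}{7} \cdot 110437 = \frac{2}{7} + \frac{110437}{7} = 15777$)
$s = 82316$ ($s = 6 - \left(-85150 - 8 \left(-355\right)\right) = 6 - \left(-85150 - -2840\right) = 6 - \left(-85150 + 2840\right) = 6 - -82310 = 6 + 82310 = 82316$)
$g = \frac{\sqrt{3869969955182}}{15662}$ ($g = \sqrt{15777 + \frac{44891}{-109634}} = \sqrt{15777 + 44891 \left(- \frac{1}{109634}\right)} = \sqrt{15777 - \frac{6413}{15662}} = \sqrt{\frac{247092961}{15662}} = \frac{\sqrt{3869969955182}}{15662} \approx 125.6$)
$s - g = 82316 - \frac{\sqrt{3869969955182}}{15662}$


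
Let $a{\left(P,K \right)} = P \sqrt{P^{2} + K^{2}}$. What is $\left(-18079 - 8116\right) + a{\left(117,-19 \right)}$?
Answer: $-26195 + 585 \sqrt{562} \approx -12327.0$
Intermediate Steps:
$a{\left(P,K \right)} = P \sqrt{K^{2} + P^{2}}$
$\left(-18079 - 8116\right) + a{\left(117,-19 \right)} = \left(-18079 - 8116\right) + 117 \sqrt{\left(-19\right)^{2} + 117^{2}} = -26195 + 117 \sqrt{361 + 13689} = -26195 + 117 \sqrt{14050} = -26195 + 117 \cdot 5 \sqrt{562} = -26195 + 585 \sqrt{562}$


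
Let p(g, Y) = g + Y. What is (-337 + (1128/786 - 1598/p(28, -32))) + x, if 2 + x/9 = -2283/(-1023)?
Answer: 5898373/89342 ≈ 66.020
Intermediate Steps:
p(g, Y) = Y + g
x = 711/341 (x = -18 + 9*(-2283/(-1023)) = -18 + 9*(-2283*(-1/1023)) = -18 + 9*(761/341) = -18 + 6849/341 = 711/341 ≈ 2.0850)
(-337 + (1128/786 - 1598/p(28, -32))) + x = (-337 + (1128/786 - 1598/(-32 + 28))) + 711/341 = (-337 + (1128*(1/786) - 1598/(-4))) + 711/341 = (-337 + (188/131 - 1598*(-1/4))) + 711/341 = (-337 + (188/131 + 799/2)) + 711/341 = (-337 + 105045/262) + 711/341 = 16751/262 + 711/341 = 5898373/89342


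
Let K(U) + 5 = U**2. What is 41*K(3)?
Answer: 164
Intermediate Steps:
K(U) = -5 + U**2
41*K(3) = 41*(-5 + 3**2) = 41*(-5 + 9) = 41*4 = 164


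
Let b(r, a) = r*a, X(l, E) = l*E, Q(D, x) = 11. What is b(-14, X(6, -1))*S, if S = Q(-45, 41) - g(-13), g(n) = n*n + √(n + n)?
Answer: -13272 - 84*I*√26 ≈ -13272.0 - 428.32*I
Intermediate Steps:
g(n) = n² + √2*√n (g(n) = n² + √(2*n) = n² + √2*√n)
X(l, E) = E*l
b(r, a) = a*r
S = -158 - I*√26 (S = 11 - ((-13)² + √2*√(-13)) = 11 - (169 + √2*(I*√13)) = 11 - (169 + I*√26) = 11 + (-169 - I*√26) = -158 - I*√26 ≈ -158.0 - 5.099*I)
b(-14, X(6, -1))*S = (-1*6*(-14))*(-158 - I*√26) = (-6*(-14))*(-158 - I*√26) = 84*(-158 - I*√26) = -13272 - 84*I*√26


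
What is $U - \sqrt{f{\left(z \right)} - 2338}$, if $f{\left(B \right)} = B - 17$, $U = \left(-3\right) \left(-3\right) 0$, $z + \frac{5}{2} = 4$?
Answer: $- \frac{3 i \sqrt{1046}}{2} \approx - 48.513 i$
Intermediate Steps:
$z = \frac{3}{2}$ ($z = - \frac{5}{2} + 4 = \frac{3}{2} \approx 1.5$)
$U = 0$ ($U = 9 \cdot 0 = 0$)
$f{\left(B \right)} = -17 + B$
$U - \sqrt{f{\left(z \right)} - 2338} = 0 - \sqrt{\left(-17 + \frac{3}{2}\right) - 2338} = 0 - \sqrt{- \frac{31}{2} - 2338} = 0 - \sqrt{- \frac{4707}{2}} = 0 - \frac{3 i \sqrt{1046}}{2} = - \frac{3 i \sqrt{1046}}{2}$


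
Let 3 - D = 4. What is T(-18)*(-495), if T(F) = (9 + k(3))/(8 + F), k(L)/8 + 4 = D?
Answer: -3069/2 ≈ -1534.5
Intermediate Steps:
D = -1 (D = 3 - 1*4 = 3 - 4 = -1)
k(L) = -40 (k(L) = -32 + 8*(-1) = -32 - 8 = -40)
T(F) = -31/(8 + F) (T(F) = (9 - 40)/(8 + F) = -31/(8 + F))
T(-18)*(-495) = -31/(8 - 18)*(-495) = -31/(-10)*(-495) = -31*(-⅒)*(-495) = (31/10)*(-495) = -3069/2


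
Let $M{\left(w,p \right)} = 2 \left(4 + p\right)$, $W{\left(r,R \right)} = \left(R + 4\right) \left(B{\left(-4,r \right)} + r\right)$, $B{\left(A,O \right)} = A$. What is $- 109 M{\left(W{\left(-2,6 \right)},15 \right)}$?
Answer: $-4142$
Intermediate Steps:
$W{\left(r,R \right)} = \left(-4 + r\right) \left(4 + R\right)$ ($W{\left(r,R \right)} = \left(R + 4\right) \left(-4 + r\right) = \left(4 + R\right) \left(-4 + r\right) = \left(-4 + r\right) \left(4 + R\right)$)
$M{\left(w,p \right)} = 8 + 2 p$
$- 109 M{\left(W{\left(-2,6 \right)},15 \right)} = - 109 \left(8 + 2 \cdot 15\right) = - 109 \left(8 + 30\right) = \left(-109\right) 38 = -4142$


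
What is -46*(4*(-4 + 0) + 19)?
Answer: -138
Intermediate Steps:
-46*(4*(-4 + 0) + 19) = -46*(4*(-4) + 19) = -46*(-16 + 19) = -46*3 = -138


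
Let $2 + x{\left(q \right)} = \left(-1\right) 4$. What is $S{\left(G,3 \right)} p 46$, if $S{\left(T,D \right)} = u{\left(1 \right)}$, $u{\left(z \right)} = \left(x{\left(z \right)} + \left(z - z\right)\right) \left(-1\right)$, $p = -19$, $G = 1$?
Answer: $-5244$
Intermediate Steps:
$x{\left(q \right)} = -6$ ($x{\left(q \right)} = -2 - 4 = -6$)
$u{\left(z \right)} = 6$ ($u{\left(z \right)} = \left(-6 + \left(z - z\right)\right) \left(-1\right) = \left(-6 + 0\right) \left(-1\right) = \left(-6\right) \left(-1\right) = 6$)
$S{\left(T,D \right)} = 6$
$S{\left(G,3 \right)} p 46 = 6 \left(-19\right) 46 = \left(-114\right) 46 = -5244$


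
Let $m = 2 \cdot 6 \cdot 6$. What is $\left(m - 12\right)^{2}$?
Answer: $3600$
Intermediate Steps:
$m = 72$ ($m = 12 \cdot 6 = 72$)
$\left(m - 12\right)^{2} = \left(72 - 12\right)^{2} = 60^{2} = 3600$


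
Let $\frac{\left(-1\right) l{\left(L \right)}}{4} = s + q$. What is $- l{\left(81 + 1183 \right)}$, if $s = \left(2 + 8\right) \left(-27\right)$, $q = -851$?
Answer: $-4484$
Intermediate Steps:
$s = -270$ ($s = 10 \left(-27\right) = -270$)
$l{\left(L \right)} = 4484$ ($l{\left(L \right)} = - 4 \left(-270 - 851\right) = \left(-4\right) \left(-1121\right) = 4484$)
$- l{\left(81 + 1183 \right)} = \left(-1\right) 4484 = -4484$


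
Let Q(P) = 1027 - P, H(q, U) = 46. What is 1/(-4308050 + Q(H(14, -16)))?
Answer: -1/4307069 ≈ -2.3218e-7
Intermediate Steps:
1/(-4308050 + Q(H(14, -16))) = 1/(-4308050 + (1027 - 1*46)) = 1/(-4308050 + (1027 - 46)) = 1/(-4308050 + 981) = 1/(-4307069) = -1/4307069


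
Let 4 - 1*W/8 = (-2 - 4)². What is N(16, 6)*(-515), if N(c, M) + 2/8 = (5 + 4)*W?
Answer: 4746755/4 ≈ 1.1867e+6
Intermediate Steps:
W = -256 (W = 32 - 8*(-2 - 4)² = 32 - 8*(-6)² = 32 - 8*36 = 32 - 288 = -256)
N(c, M) = -9217/4 (N(c, M) = -¼ + (5 + 4)*(-256) = -¼ + 9*(-256) = -¼ - 2304 = -9217/4)
N(16, 6)*(-515) = -9217/4*(-515) = 4746755/4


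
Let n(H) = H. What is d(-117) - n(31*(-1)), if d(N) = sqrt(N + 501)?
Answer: 31 + 8*sqrt(6) ≈ 50.596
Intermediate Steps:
d(N) = sqrt(501 + N)
d(-117) - n(31*(-1)) = sqrt(501 - 117) - 31*(-1) = sqrt(384) - 1*(-31) = 8*sqrt(6) + 31 = 31 + 8*sqrt(6)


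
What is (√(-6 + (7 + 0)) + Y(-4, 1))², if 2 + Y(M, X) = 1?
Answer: 0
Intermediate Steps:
Y(M, X) = -1 (Y(M, X) = -2 + 1 = -1)
(√(-6 + (7 + 0)) + Y(-4, 1))² = (√(-6 + (7 + 0)) - 1)² = (√(-6 + 7) - 1)² = (√1 - 1)² = (1 - 1)² = 0² = 0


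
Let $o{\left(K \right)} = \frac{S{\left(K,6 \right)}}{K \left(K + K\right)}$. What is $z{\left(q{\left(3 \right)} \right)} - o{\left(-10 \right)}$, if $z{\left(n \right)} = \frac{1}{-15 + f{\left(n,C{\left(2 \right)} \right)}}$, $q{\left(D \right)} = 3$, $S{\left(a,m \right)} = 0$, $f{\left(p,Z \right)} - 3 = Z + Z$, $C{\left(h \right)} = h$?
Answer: $- \frac{1}{8} \approx -0.125$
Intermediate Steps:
$f{\left(p,Z \right)} = 3 + 2 Z$ ($f{\left(p,Z \right)} = 3 + \left(Z + Z\right) = 3 + 2 Z$)
$o{\left(K \right)} = 0$ ($o{\left(K \right)} = \frac{0}{K \left(K + K\right)} = \frac{0}{K 2 K} = \frac{0}{2 K^{2}} = 0 \frac{1}{2 K^{2}} = 0$)
$z{\left(n \right)} = - \frac{1}{8}$ ($z{\left(n \right)} = \frac{1}{-15 + \left(3 + 2 \cdot 2\right)} = \frac{1}{-15 + \left(3 + 4\right)} = \frac{1}{-15 + 7} = \frac{1}{-8} = - \frac{1}{8}$)
$z{\left(q{\left(3 \right)} \right)} - o{\left(-10 \right)} = - \frac{1}{8} - 0 = - \frac{1}{8} + 0 = - \frac{1}{8}$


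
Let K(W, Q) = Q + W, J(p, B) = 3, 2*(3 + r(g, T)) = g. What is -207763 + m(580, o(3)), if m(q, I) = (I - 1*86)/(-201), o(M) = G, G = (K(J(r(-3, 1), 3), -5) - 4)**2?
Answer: -41760313/201 ≈ -2.0776e+5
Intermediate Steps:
r(g, T) = -3 + g/2
G = 36 (G = ((-5 + 3) - 4)**2 = (-2 - 4)**2 = (-6)**2 = 36)
o(M) = 36
m(q, I) = 86/201 - I/201 (m(q, I) = (I - 86)*(-1/201) = (-86 + I)*(-1/201) = 86/201 - I/201)
-207763 + m(580, o(3)) = -207763 + (86/201 - 1/201*36) = -207763 + (86/201 - 12/67) = -207763 + 50/201 = -41760313/201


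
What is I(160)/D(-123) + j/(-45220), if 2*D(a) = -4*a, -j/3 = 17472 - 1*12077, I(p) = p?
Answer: 1121671/1112412 ≈ 1.0083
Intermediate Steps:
j = -16185 (j = -3*(17472 - 1*12077) = -3*(17472 - 12077) = -3*5395 = -16185)
D(a) = -2*a (D(a) = (-4*a)/2 = -2*a)
I(160)/D(-123) + j/(-45220) = 160/((-2*(-123))) - 16185/(-45220) = 160/246 - 16185*(-1/45220) = 160*(1/246) + 3237/9044 = 80/123 + 3237/9044 = 1121671/1112412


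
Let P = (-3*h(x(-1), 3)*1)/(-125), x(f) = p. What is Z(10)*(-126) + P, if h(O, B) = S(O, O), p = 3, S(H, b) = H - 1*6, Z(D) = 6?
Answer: -94509/125 ≈ -756.07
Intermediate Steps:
S(H, b) = -6 + H (S(H, b) = H - 6 = -6 + H)
x(f) = 3
h(O, B) = -6 + O
P = -9/125 (P = (-3*(-6 + 3)*1)/(-125) = (-3*(-3)*1)*(-1/125) = (9*1)*(-1/125) = 9*(-1/125) = -9/125 ≈ -0.072000)
Z(10)*(-126) + P = 6*(-126) - 9/125 = -756 - 9/125 = -94509/125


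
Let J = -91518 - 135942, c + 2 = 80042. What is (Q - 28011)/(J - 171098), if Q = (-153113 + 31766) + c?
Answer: 34659/199279 ≈ 0.17392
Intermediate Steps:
c = 80040 (c = -2 + 80042 = 80040)
Q = -41307 (Q = (-153113 + 31766) + 80040 = -121347 + 80040 = -41307)
J = -227460
(Q - 28011)/(J - 171098) = (-41307 - 28011)/(-227460 - 171098) = -69318/(-398558) = -69318*(-1/398558) = 34659/199279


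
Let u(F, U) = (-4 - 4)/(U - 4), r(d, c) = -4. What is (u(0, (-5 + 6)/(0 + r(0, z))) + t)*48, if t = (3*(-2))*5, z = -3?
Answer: -22944/17 ≈ -1349.6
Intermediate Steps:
t = -30 (t = -6*5 = -30)
u(F, U) = -8/(-4 + U)
(u(0, (-5 + 6)/(0 + r(0, z))) + t)*48 = (-8/(-4 + (-5 + 6)/(0 - 4)) - 30)*48 = (-8/(-4 + 1/(-4)) - 30)*48 = (-8/(-4 + 1*(-1/4)) - 30)*48 = (-8/(-4 - 1/4) - 30)*48 = (-8/(-17/4) - 30)*48 = (-8*(-4/17) - 30)*48 = (32/17 - 30)*48 = -478/17*48 = -22944/17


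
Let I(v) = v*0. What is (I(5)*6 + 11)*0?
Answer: 0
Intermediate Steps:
I(v) = 0
(I(5)*6 + 11)*0 = (0*6 + 11)*0 = (0 + 11)*0 = 11*0 = 0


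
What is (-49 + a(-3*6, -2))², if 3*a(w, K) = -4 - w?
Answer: 17689/9 ≈ 1965.4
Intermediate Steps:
a(w, K) = -4/3 - w/3 (a(w, K) = (-4 - w)/3 = -4/3 - w/3)
(-49 + a(-3*6, -2))² = (-49 + (-4/3 - (-1)*6))² = (-49 + (-4/3 - ⅓*(-18)))² = (-49 + (-4/3 + 6))² = (-49 + 14/3)² = (-133/3)² = 17689/9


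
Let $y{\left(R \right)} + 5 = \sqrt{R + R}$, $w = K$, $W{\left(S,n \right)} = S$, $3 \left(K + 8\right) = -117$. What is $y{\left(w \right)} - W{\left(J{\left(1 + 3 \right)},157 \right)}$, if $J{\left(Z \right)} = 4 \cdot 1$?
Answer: $-9 + i \sqrt{94} \approx -9.0 + 9.6954 i$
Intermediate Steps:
$J{\left(Z \right)} = 4$
$K = -47$ ($K = -8 + \frac{1}{3} \left(-117\right) = -8 - 39 = -47$)
$w = -47$
$y{\left(R \right)} = -5 + \sqrt{2} \sqrt{R}$ ($y{\left(R \right)} = -5 + \sqrt{R + R} = -5 + \sqrt{2 R} = -5 + \sqrt{2} \sqrt{R}$)
$y{\left(w \right)} - W{\left(J{\left(1 + 3 \right)},157 \right)} = \left(-5 + \sqrt{2} \sqrt{-47}\right) - 4 = \left(-5 + \sqrt{2} i \sqrt{47}\right) - 4 = \left(-5 + i \sqrt{94}\right) - 4 = -9 + i \sqrt{94}$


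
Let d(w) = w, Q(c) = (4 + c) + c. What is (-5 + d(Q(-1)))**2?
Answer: 9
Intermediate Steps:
Q(c) = 4 + 2*c
(-5 + d(Q(-1)))**2 = (-5 + (4 + 2*(-1)))**2 = (-5 + (4 - 2))**2 = (-5 + 2)**2 = (-3)**2 = 9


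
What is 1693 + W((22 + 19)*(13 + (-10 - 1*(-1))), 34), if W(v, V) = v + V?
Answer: 1891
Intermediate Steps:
W(v, V) = V + v
1693 + W((22 + 19)*(13 + (-10 - 1*(-1))), 34) = 1693 + (34 + (22 + 19)*(13 + (-10 - 1*(-1)))) = 1693 + (34 + 41*(13 + (-10 + 1))) = 1693 + (34 + 41*(13 - 9)) = 1693 + (34 + 41*4) = 1693 + (34 + 164) = 1693 + 198 = 1891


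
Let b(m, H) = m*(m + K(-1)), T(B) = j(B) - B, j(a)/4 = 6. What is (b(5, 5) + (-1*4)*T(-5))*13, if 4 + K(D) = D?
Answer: -1508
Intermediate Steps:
j(a) = 24 (j(a) = 4*6 = 24)
K(D) = -4 + D
T(B) = 24 - B
b(m, H) = m*(-5 + m) (b(m, H) = m*(m + (-4 - 1)) = m*(m - 5) = m*(-5 + m))
(b(5, 5) + (-1*4)*T(-5))*13 = (5*(-5 + 5) + (-1*4)*(24 - 1*(-5)))*13 = (5*0 - 4*(24 + 5))*13 = (0 - 4*29)*13 = (0 - 116)*13 = -116*13 = -1508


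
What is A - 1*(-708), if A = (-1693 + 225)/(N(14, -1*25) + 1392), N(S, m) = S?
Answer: 496990/703 ≈ 706.96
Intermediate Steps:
A = -734/703 (A = (-1693 + 225)/(14 + 1392) = -1468/1406 = -1468*1/1406 = -734/703 ≈ -1.0441)
A - 1*(-708) = -734/703 - 1*(-708) = -734/703 + 708 = 496990/703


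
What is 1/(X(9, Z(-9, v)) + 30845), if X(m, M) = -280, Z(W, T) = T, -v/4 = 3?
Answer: 1/30565 ≈ 3.2717e-5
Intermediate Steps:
v = -12 (v = -4*3 = -12)
1/(X(9, Z(-9, v)) + 30845) = 1/(-280 + 30845) = 1/30565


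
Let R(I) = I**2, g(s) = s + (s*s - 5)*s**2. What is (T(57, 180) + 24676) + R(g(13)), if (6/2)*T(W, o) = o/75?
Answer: 3844610589/5 ≈ 7.6892e+8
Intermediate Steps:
T(W, o) = o/225 (T(W, o) = (o/75)/3 = o/225)
g(s) = s + s**2*(-5 + s**2) (g(s) = s + (s**2 - 5)*s**2 = s + (-5 + s**2)*s**2 = s + s**2*(-5 + s**2))
(T(57, 180) + 24676) + R(g(13)) = ((1/225)*180 + 24676) + (13*(1 + 13**3 - 5*13))**2 = (4/5 + 24676) + (13*(1 + 2197 - 65))**2 = 123384/5 + (13*2133)**2 = 123384/5 + 27729**2 = 123384/5 + 768897441 = 3844610589/5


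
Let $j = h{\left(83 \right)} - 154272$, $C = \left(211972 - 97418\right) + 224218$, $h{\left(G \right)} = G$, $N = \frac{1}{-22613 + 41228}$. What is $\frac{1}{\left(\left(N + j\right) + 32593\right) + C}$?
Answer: $\frac{18615}{4042731241} \approx 4.6046 \cdot 10^{-6}$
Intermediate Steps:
$N = \frac{1}{18615} \approx 5.372 \cdot 10^{-5}$
$C = 338772$ ($C = 114554 + 224218 = 338772$)
$j = -154189$ ($j = 83 - 154272 = -154189$)
$\frac{1}{\left(\left(N + j\right) + 32593\right) + C} = \frac{1}{\left(\left(\frac{1}{18615} - 154189\right) + 32593\right) + 338772} = \frac{1}{\left(- \frac{2870228234}{18615} + 32593\right) + 338772} = \frac{1}{- \frac{2263509539}{18615} + 338772} = \frac{1}{\frac{4042731241}{18615}} = \frac{18615}{4042731241}$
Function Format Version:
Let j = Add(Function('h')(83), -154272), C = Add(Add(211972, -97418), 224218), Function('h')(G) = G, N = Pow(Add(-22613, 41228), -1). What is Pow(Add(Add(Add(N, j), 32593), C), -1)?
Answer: Rational(18615, 4042731241) ≈ 4.6046e-6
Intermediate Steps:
N = Rational(1, 18615) (N = Pow(18615, -1) = Rational(1, 18615) ≈ 5.3720e-5)
C = 338772 (C = Add(114554, 224218) = 338772)
j = -154189 (j = Add(83, -154272) = -154189)
Pow(Add(Add(Add(N, j), 32593), C), -1) = Pow(Add(Add(Add(Rational(1, 18615), -154189), 32593), 338772), -1) = Pow(Add(Add(Rational(-2870228234, 18615), 32593), 338772), -1) = Pow(Add(Rational(-2263509539, 18615), 338772), -1) = Pow(Rational(4042731241, 18615), -1) = Rational(18615, 4042731241)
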